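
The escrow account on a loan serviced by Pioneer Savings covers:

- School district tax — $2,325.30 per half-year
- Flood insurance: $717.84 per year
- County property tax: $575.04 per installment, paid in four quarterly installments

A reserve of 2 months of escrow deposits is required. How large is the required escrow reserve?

School district tax — $2,325.30 × 2 = $4,650.60 per year
Flood insurance — $717.84 per year
County property tax — $575.04 × 4 = $2,300.16 per year
Combined annual = $4,650.60 + $717.84 + $2,300.16 = $7,668.60
Monthly escrow = $7,668.60 / 12 = $639.05
Reserve = 2 × $639.05 = $1,278.10

$1,278.10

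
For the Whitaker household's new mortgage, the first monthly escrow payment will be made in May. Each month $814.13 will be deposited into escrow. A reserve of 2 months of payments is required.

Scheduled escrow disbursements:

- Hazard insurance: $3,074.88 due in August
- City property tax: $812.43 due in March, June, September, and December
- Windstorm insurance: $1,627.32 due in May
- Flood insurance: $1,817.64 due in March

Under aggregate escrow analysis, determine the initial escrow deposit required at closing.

$3,886.37

Cushion = 2 × $814.13 = $1,628.26
Trial balance (start $0, +$814.13 each month, − disbursements):
  May: +$814.13 − $1,627.32 → -$813.19
  Jun: +$814.13 − $812.43 → -$811.49
  Jul: +$814.13 → $2.64
  Aug: +$814.13 − $3,074.88 → -$2,258.11
  Sep: +$814.13 − $812.43 → -$2,256.41
  Oct: +$814.13 → -$1,442.28
  Nov: +$814.13 → -$628.15
  Dec: +$814.13 − $812.43 → -$626.45
  Jan: +$814.13 → $187.68
  Feb: +$814.13 → $1,001.81
  Mar: +$814.13 − $2,630.07 → -$814.13
  Apr: +$814.13 → $0.00
Lowest trial balance = -$2,258.11 (Aug)
Initial deposit = cushion − low point = $1,628.26 − (-$2,258.11) = $3,886.37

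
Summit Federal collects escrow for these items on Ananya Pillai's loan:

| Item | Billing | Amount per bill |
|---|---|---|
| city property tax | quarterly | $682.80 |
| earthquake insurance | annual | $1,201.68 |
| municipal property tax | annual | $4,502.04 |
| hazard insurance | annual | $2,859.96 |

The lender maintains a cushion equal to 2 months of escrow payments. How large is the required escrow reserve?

City property tax = $682.80 × 4 = $2,731.20/yr
Earthquake insurance = $1,201.68/yr
Municipal property tax = $4,502.04/yr
Hazard insurance = $2,859.96/yr
Annual escrow total = $11,294.88
Monthly escrow = $11,294.88 ÷ 12 = $941.24
Required cushion = 2 × $941.24 = $1,882.48

$1,882.48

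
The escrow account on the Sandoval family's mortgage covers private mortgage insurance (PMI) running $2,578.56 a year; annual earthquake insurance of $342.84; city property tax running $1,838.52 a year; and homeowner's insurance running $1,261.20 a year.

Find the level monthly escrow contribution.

$501.76

Private mortgage insurance (PMI): $2,578.56 per year
Earthquake insurance: $342.84 per year
City property tax: $1,838.52 per year
Homeowner's insurance: $1,261.20 per year
Total per year = $6,021.12
Monthly escrow = $6,021.12 ÷ 12 = $501.76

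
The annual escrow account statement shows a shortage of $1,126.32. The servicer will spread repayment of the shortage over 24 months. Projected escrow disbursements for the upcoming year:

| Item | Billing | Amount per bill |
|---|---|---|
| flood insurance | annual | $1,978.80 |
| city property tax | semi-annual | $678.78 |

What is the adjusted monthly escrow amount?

$324.96

Flood insurance = $1,978.80 annually
City property tax = $678.78 × 2 = $1,357.56 annually
Yearly total = $1,978.80 + $1,357.56 = $3,336.36
Monthly escrow = $3,336.36 / 12 = $278.03
Shortage spread = $1,126.32 / 24 = $46.93/mo
Adjusted monthly = $278.03 + $46.93 = $324.96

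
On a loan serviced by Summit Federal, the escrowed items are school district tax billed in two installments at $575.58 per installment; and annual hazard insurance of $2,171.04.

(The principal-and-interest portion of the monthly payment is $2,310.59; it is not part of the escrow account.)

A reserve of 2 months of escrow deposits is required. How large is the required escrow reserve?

$553.70

School district tax — $575.58 × 2 = $1,151.16 per year
Hazard insurance — $2,171.04 per year
Annual escrow total = $1,151.16 + $2,171.04 = $3,322.20
Monthly = $3,322.20 ÷ 12 = $276.85
Cushion = 2 × $276.85 = $553.70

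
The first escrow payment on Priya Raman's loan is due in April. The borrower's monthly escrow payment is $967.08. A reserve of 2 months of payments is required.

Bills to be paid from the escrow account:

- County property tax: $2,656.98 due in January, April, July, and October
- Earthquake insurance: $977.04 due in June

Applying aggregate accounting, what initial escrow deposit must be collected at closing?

$4,356.84

Cushion = 2 × $967.08 = $1,934.16
Trial balance (start $0, +$967.08 each month, − disbursements):
  Apr: +$967.08 − $2,656.98 → -$1,689.90
  May: +$967.08 → -$722.82
  Jun: +$967.08 − $977.04 → -$732.78
  Jul: +$967.08 − $2,656.98 → -$2,422.68
  Aug: +$967.08 → -$1,455.60
  Sep: +$967.08 → -$488.52
  Oct: +$967.08 − $2,656.98 → -$2,178.42
  Nov: +$967.08 → -$1,211.34
  Dec: +$967.08 → -$244.26
  Jan: +$967.08 − $2,656.98 → -$1,934.16
  Feb: +$967.08 → -$967.08
  Mar: +$967.08 → $0.00
Lowest trial balance = -$2,422.68 (Jul)
Initial deposit = cushion − low point = $1,934.16 − (-$2,422.68) = $4,356.84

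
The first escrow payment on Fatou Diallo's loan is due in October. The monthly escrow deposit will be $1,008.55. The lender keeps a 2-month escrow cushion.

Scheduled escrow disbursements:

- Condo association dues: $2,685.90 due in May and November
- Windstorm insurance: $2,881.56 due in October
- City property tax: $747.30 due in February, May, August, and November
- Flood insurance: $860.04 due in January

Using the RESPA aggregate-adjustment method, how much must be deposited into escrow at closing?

$6,314.76

Cushion = 2 × $1,008.55 = $2,017.10
Trial balance (start $0, +$1,008.55 each month, − disbursements):
  Oct: +$1,008.55 − $2,881.56 → -$1,873.01
  Nov: +$1,008.55 − $3,433.20 → -$4,297.66
  Dec: +$1,008.55 → -$3,289.11
  Jan: +$1,008.55 − $860.04 → -$3,140.60
  Feb: +$1,008.55 − $747.30 → -$2,879.35
  Mar: +$1,008.55 → -$1,870.80
  Apr: +$1,008.55 → -$862.25
  May: +$1,008.55 − $3,433.20 → -$3,286.90
  Jun: +$1,008.55 → -$2,278.35
  Jul: +$1,008.55 → -$1,269.80
  Aug: +$1,008.55 − $747.30 → -$1,008.55
  Sep: +$1,008.55 → $0.00
Lowest trial balance = -$4,297.66 (Nov)
Initial deposit = cushion − low point = $2,017.10 − (-$4,297.66) = $6,314.76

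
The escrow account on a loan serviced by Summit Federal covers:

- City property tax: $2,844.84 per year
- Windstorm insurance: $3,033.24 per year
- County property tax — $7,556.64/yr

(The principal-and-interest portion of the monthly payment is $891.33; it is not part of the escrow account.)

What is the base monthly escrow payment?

City property tax: $2,844.84 per year
Windstorm insurance: $3,033.24 per year
County property tax: $7,556.64 per year
Yearly total = $13,434.72
Monthly = $13,434.72 ÷ 12 = $1,119.56

$1,119.56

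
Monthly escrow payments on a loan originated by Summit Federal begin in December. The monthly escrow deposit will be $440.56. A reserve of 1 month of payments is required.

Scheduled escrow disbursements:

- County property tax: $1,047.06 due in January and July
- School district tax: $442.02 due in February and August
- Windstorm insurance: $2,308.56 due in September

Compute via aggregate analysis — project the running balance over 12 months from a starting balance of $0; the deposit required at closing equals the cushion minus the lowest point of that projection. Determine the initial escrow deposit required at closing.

Cushion = 1 × $440.56 = $440.56
Trial balance (start $0, +$440.56 each month, − disbursements):
  Dec: +$440.56 → $440.56
  Jan: +$440.56 − $1,047.06 → -$165.94
  Feb: +$440.56 − $442.02 → -$167.40
  Mar: +$440.56 → $273.16
  Apr: +$440.56 → $713.72
  May: +$440.56 → $1,154.28
  Jun: +$440.56 → $1,594.84
  Jul: +$440.56 − $1,047.06 → $988.34
  Aug: +$440.56 − $442.02 → $986.88
  Sep: +$440.56 − $2,308.56 → -$881.12
  Oct: +$440.56 → -$440.56
  Nov: +$440.56 → $0.00
Lowest trial balance = -$881.12 (Sep)
Initial deposit = cushion − low point = $440.56 − (-$881.12) = $1,321.68

$1,321.68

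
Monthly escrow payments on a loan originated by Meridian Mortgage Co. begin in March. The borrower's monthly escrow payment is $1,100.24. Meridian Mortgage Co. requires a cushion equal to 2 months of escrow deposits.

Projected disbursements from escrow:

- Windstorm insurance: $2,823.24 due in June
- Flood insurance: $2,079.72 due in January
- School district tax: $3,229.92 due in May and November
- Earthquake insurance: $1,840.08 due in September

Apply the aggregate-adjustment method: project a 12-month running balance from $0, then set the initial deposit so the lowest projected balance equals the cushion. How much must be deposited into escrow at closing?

Cushion = 2 × $1,100.24 = $2,200.48
Trial balance (start $0, +$1,100.24 each month, − disbursements):
  Mar: +$1,100.24 → $1,100.24
  Apr: +$1,100.24 → $2,200.48
  May: +$1,100.24 − $3,229.92 → $70.80
  Jun: +$1,100.24 − $2,823.24 → -$1,652.20
  Jul: +$1,100.24 → -$551.96
  Aug: +$1,100.24 → $548.28
  Sep: +$1,100.24 − $1,840.08 → -$191.56
  Oct: +$1,100.24 → $908.68
  Nov: +$1,100.24 − $3,229.92 → -$1,221.00
  Dec: +$1,100.24 → -$120.76
  Jan: +$1,100.24 − $2,079.72 → -$1,100.24
  Feb: +$1,100.24 → $0.00
Lowest trial balance = -$1,652.20 (Jun)
Initial deposit = cushion − low point = $2,200.48 − (-$1,652.20) = $3,852.68

$3,852.68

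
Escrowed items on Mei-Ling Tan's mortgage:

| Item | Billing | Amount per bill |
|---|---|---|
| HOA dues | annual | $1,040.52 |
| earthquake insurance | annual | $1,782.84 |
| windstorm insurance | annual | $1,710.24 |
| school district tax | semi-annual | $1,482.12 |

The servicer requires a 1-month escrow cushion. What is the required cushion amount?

HOA dues = $1,040.52
Earthquake insurance = $1,782.84
Windstorm insurance = $1,710.24
School district tax = $1,482.12 × 2 = $2,964.24
Yearly total = $1,040.52 + $1,782.84 + $1,710.24 + $2,964.24 = $7,497.84
Monthly escrow = $7,497.84 / 12 = $624.82
Reserve = 1 × $624.82 = $624.82

$624.82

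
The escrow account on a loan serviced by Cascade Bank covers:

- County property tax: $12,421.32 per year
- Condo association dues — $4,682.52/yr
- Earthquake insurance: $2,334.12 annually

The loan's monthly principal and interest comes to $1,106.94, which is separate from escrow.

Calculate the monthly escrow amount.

$1,619.83

County property tax = $12,421.32
Condo association dues = $4,682.52
Earthquake insurance = $2,334.12
Yearly total = $12,421.32 + $4,682.52 + $2,334.12 = $19,437.96
Monthly = $19,437.96 / 12 = $1,619.83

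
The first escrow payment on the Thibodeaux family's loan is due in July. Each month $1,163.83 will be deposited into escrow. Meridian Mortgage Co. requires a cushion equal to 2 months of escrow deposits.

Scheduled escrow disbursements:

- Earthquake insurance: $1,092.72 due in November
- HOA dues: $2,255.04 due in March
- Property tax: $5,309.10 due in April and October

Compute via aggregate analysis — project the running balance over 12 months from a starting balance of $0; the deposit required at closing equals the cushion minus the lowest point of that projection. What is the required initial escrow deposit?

Cushion = 2 × $1,163.83 = $2,327.66
Trial balance (start $0, +$1,163.83 each month, − disbursements):
  Jul: +$1,163.83 → $1,163.83
  Aug: +$1,163.83 → $2,327.66
  Sep: +$1,163.83 → $3,491.49
  Oct: +$1,163.83 − $5,309.10 → -$653.78
  Nov: +$1,163.83 − $1,092.72 → -$582.67
  Dec: +$1,163.83 → $581.16
  Jan: +$1,163.83 → $1,744.99
  Feb: +$1,163.83 → $2,908.82
  Mar: +$1,163.83 − $2,255.04 → $1,817.61
  Apr: +$1,163.83 − $5,309.10 → -$2,327.66
  May: +$1,163.83 → -$1,163.83
  Jun: +$1,163.83 → $0.00
Lowest trial balance = -$2,327.66 (Apr)
Initial deposit = cushion − low point = $2,327.66 − (-$2,327.66) = $4,655.32

$4,655.32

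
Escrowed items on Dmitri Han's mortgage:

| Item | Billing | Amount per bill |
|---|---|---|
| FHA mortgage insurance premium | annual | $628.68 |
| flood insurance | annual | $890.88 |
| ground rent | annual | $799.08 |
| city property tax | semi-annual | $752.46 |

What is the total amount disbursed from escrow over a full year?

FHA mortgage insurance premium — $628.68
Flood insurance — $890.88
Ground rent — $799.08
City property tax — $752.46 × 2 = $1,504.92
Total annual escrow = $628.68 + $890.88 + $799.08 + $1,504.92 = $3,823.56

$3,823.56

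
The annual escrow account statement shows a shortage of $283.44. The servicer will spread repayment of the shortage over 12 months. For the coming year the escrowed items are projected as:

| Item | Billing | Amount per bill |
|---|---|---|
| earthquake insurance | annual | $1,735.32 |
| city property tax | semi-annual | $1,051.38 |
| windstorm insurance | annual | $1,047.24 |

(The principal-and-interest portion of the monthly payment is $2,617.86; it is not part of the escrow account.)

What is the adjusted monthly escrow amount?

Earthquake insurance: $1,735.32
City property tax: $1,051.38 × 2 = $2,102.76
Windstorm insurance: $1,047.24
Total per year = $1,735.32 + $2,102.76 + $1,047.24 = $4,885.32
Monthly escrow = $4,885.32 ÷ 12 = $407.11
Monthly shortage recovery: $283.44 ÷ 12 = $23.62
Adjusted monthly = $407.11 + $23.62 = $430.73

$430.73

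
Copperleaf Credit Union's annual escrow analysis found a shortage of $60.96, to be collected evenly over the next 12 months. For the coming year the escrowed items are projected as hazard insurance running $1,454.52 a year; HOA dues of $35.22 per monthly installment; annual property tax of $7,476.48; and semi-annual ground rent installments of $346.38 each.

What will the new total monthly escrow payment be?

$842.28

Hazard insurance = $1,454.52/yr
HOA dues = $35.22 × 12 = $422.64/yr
Property tax = $7,476.48/yr
Ground rent = $346.38 × 2 = $692.76/yr
Total per year = $1,454.52 + $422.64 + $7,476.48 + $692.76 = $10,046.40
Base monthly escrow = $10,046.40 ÷ 12 = $837.20
Shortage spread = $60.96 / 12 = $5.08/mo
Adjusted monthly = $837.20 + $5.08 = $842.28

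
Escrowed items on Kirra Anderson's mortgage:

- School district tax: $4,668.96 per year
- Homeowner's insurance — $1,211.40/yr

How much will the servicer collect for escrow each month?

School district tax = $4,668.96/yr
Homeowner's insurance = $1,211.40/yr
Total per year = $4,668.96 + $1,211.40 = $5,880.36
Monthly = $5,880.36 / 12 = $490.03

$490.03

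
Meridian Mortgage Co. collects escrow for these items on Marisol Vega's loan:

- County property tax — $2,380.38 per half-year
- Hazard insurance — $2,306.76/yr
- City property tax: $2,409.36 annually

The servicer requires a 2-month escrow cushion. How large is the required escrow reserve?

County property tax = $2,380.38 × 2 = $4,760.76 per year
Hazard insurance = $2,306.76 per year
City property tax = $2,409.36 per year
Yearly total = $9,476.88
Per month = $9,476.88 ÷ 12 = $789.74
Reserve = 2 × $789.74 = $1,579.48

$1,579.48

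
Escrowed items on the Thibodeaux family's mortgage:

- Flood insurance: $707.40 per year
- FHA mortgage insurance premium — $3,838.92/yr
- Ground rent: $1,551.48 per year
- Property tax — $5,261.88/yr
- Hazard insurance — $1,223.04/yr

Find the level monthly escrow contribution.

Flood insurance — $707.40/yr
FHA mortgage insurance premium — $3,838.92/yr
Ground rent — $1,551.48/yr
Property tax — $5,261.88/yr
Hazard insurance — $1,223.04/yr
Yearly total = $12,582.72
Monthly escrow = $12,582.72 / 12 = $1,048.56

$1,048.56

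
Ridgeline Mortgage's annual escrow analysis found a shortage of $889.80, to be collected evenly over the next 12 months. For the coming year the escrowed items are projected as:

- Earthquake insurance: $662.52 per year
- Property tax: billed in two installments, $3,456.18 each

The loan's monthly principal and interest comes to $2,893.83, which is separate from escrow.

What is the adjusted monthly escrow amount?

Earthquake insurance = $662.52/yr
Property tax = $3,456.18 × 2 = $6,912.36/yr
Yearly total = $662.52 + $6,912.36 = $7,574.88
Monthly escrow = $7,574.88 / 12 = $631.24
Shortage per month = $889.80 ÷ 12 = $74.15
Adjusted monthly = $631.24 + $74.15 = $705.39

$705.39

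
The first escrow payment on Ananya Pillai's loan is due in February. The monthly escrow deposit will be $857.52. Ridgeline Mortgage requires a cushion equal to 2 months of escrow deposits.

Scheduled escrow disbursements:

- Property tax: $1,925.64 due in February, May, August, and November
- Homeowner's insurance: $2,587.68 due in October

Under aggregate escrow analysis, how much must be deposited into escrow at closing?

$3,430.08

Cushion = 2 × $857.52 = $1,715.04
Trial balance (start $0, +$857.52 each month, − disbursements):
  Feb: +$857.52 − $1,925.64 → -$1,068.12
  Mar: +$857.52 → -$210.60
  Apr: +$857.52 → $646.92
  May: +$857.52 − $1,925.64 → -$421.20
  Jun: +$857.52 → $436.32
  Jul: +$857.52 → $1,293.84
  Aug: +$857.52 − $1,925.64 → $225.72
  Sep: +$857.52 → $1,083.24
  Oct: +$857.52 − $2,587.68 → -$646.92
  Nov: +$857.52 − $1,925.64 → -$1,715.04
  Dec: +$857.52 → -$857.52
  Jan: +$857.52 → $0.00
Lowest trial balance = -$1,715.04 (Nov)
Initial deposit = cushion − low point = $1,715.04 − (-$1,715.04) = $3,430.08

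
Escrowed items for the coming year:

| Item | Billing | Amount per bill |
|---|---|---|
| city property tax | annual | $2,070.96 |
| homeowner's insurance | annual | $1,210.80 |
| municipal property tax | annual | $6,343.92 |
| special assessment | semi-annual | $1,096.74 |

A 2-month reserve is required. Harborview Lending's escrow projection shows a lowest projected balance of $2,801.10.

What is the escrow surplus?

City property tax — $2,070.96 annually
Homeowner's insurance — $1,210.80 annually
Municipal property tax — $6,343.92 annually
Special assessment — $1,096.74 × 2 = $2,193.48 annually
Total per year = $2,070.96 + $1,210.80 + $6,343.92 + $2,193.48 = $11,819.16
Per month = $11,819.16 / 12 = $984.93
Cushion = 2 × $984.93 = $1,969.86
Excess over cushion: $2,801.10 − $1,969.86 = $831.24

$831.24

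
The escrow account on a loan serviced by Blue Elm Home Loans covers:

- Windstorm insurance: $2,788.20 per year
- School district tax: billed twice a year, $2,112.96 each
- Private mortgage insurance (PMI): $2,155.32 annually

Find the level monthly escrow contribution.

Windstorm insurance — $2,788.20
School district tax — $2,112.96 × 2 = $4,225.92
Private mortgage insurance (PMI) — $2,155.32
Combined annual = $9,169.44
Monthly = $9,169.44 ÷ 12 = $764.12

$764.12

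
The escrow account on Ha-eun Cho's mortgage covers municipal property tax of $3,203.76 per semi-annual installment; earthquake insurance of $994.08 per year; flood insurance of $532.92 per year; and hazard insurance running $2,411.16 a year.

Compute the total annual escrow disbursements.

$10,345.68

Municipal property tax = $3,203.76 × 2 = $6,407.52
Earthquake insurance = $994.08
Flood insurance = $532.92
Hazard insurance = $2,411.16
Annual escrow total = $10,345.68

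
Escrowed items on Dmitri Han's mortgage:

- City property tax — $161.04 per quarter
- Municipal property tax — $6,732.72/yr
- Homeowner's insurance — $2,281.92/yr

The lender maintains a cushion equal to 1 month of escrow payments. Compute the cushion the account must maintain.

City property tax = $161.04 × 4 = $644.16
Municipal property tax = $6,732.72
Homeowner's insurance = $2,281.92
Yearly total = $9,658.80
Monthly = $9,658.80 ÷ 12 = $804.90
Cushion = 1 × $804.90 = $804.90

$804.90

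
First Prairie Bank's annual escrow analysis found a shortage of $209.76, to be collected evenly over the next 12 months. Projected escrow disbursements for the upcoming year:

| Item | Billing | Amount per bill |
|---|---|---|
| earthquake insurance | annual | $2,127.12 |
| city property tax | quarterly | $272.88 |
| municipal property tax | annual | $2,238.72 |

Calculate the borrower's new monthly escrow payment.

Earthquake insurance = $2,127.12
City property tax = $272.88 × 4 = $1,091.52
Municipal property tax = $2,238.72
Annual escrow total = $2,127.12 + $1,091.52 + $2,238.72 = $5,457.36
Monthly = $5,457.36 ÷ 12 = $454.78
Shortage spread = $209.76 ÷ 12 = $17.48/mo
New monthly escrow = $454.78 + $17.48 = $472.26

$472.26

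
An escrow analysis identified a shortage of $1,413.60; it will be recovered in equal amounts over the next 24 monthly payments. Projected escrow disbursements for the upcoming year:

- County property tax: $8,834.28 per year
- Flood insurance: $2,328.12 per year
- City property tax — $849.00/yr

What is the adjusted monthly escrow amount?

$1,059.85

County property tax = $8,834.28
Flood insurance = $2,328.12
City property tax = $849.00
Annual escrow total = $12,011.40
Base monthly escrow = $12,011.40 / 12 = $1,000.95
Shortage per month = $1,413.60 ÷ 24 = $58.90
Adjusted monthly = $1,000.95 + $58.90 = $1,059.85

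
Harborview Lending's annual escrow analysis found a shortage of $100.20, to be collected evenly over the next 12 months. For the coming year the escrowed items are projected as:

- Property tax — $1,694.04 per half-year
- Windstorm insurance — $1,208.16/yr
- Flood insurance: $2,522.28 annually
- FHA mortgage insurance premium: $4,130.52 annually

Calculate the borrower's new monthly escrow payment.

$945.77

Property tax = $1,694.04 × 2 = $3,388.08 per year
Windstorm insurance = $1,208.16 per year
Flood insurance = $2,522.28 per year
FHA mortgage insurance premium = $4,130.52 per year
Total per year = $3,388.08 + $1,208.16 + $2,522.28 + $4,130.52 = $11,249.04
Monthly = $11,249.04 / 12 = $937.42
Shortage per month = $100.20 / 12 = $8.35
New monthly escrow = $937.42 + $8.35 = $945.77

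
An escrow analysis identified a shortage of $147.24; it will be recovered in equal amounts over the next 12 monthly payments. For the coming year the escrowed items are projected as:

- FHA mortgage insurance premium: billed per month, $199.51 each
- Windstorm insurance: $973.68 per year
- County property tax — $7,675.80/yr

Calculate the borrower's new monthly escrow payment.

FHA mortgage insurance premium = $199.51 × 12 = $2,394.12 per year
Windstorm insurance = $973.68 per year
County property tax = $7,675.80 per year
Combined annual = $11,043.60
Base monthly escrow = $11,043.60 / 12 = $920.30
Shortage spread = $147.24 ÷ 12 = $12.27/mo
New monthly escrow = $920.30 + $12.27 = $932.57

$932.57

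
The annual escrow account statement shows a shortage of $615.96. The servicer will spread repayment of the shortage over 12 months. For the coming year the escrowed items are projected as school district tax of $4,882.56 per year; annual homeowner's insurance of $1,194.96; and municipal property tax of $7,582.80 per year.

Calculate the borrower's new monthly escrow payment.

School district tax: $4,882.56 per year
Homeowner's insurance: $1,194.96 per year
Municipal property tax: $7,582.80 per year
Annual escrow total = $13,660.32
Base monthly escrow = $13,660.32 / 12 = $1,138.36
Monthly shortage recovery: $615.96 / 12 = $51.33
Adjusted monthly = $1,138.36 + $51.33 = $1,189.69

$1,189.69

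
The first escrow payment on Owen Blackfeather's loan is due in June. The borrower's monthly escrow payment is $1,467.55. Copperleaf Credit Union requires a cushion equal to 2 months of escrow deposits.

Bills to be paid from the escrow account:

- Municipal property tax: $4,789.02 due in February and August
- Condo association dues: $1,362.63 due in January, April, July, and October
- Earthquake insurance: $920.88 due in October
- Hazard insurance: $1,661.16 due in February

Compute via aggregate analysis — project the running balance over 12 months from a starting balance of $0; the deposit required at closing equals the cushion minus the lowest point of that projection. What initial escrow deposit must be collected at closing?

$5,975.12

Cushion = 2 × $1,467.55 = $2,935.10
Trial balance (start $0, +$1,467.55 each month, − disbursements):
  Jun: +$1,467.55 → $1,467.55
  Jul: +$1,467.55 − $1,362.63 → $1,572.47
  Aug: +$1,467.55 − $4,789.02 → -$1,749.00
  Sep: +$1,467.55 → -$281.45
  Oct: +$1,467.55 − $2,283.51 → -$1,097.41
  Nov: +$1,467.55 → $370.14
  Dec: +$1,467.55 → $1,837.69
  Jan: +$1,467.55 − $1,362.63 → $1,942.61
  Feb: +$1,467.55 − $6,450.18 → -$3,040.02
  Mar: +$1,467.55 → -$1,572.47
  Apr: +$1,467.55 − $1,362.63 → -$1,467.55
  May: +$1,467.55 → $0.00
Lowest trial balance = -$3,040.02 (Feb)
Initial deposit = cushion − low point = $2,935.10 − (-$3,040.02) = $5,975.12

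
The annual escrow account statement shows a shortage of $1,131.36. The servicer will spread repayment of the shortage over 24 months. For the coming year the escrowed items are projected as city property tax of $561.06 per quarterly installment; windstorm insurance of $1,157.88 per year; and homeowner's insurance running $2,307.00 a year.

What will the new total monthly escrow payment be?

$522.90

City property tax: $561.06 × 4 = $2,244.24 annually
Windstorm insurance: $1,157.88 annually
Homeowner's insurance: $2,307.00 annually
Combined annual = $5,709.12
Monthly = $5,709.12 / 12 = $475.76
Shortage per month = $1,131.36 / 24 = $47.14
New monthly escrow = $475.76 + $47.14 = $522.90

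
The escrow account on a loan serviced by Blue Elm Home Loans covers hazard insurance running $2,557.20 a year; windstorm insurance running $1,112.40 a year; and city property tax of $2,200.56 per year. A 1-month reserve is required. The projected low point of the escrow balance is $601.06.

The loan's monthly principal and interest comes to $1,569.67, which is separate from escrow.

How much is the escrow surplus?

$111.88

Hazard insurance: $2,557.20 per year
Windstorm insurance: $1,112.40 per year
City property tax: $2,200.56 per year
Yearly total = $5,870.16
Per month = $5,870.16 / 12 = $489.18
Required reserve = 1 × $489.18 = $489.18
Surplus = $601.06 − $489.18 = $111.88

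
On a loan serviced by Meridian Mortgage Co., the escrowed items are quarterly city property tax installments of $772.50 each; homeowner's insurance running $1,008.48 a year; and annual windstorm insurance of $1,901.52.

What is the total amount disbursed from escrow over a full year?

$6,000.00

City property tax: $772.50 × 4 = $3,090.00 per year
Homeowner's insurance: $1,008.48 per year
Windstorm insurance: $1,901.52 per year
Yearly total = $3,090.00 + $1,008.48 + $1,901.52 = $6,000.00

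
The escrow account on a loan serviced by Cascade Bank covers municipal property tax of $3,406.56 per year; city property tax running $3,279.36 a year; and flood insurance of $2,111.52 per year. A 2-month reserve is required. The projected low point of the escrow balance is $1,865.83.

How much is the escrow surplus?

Municipal property tax: $3,406.56
City property tax: $3,279.36
Flood insurance: $2,111.52
Total per year = $8,797.44
Monthly = $8,797.44 ÷ 12 = $733.12
Required reserve = 2 × $733.12 = $1,466.24
Surplus = $1,865.83 − $1,466.24 = $399.59

$399.59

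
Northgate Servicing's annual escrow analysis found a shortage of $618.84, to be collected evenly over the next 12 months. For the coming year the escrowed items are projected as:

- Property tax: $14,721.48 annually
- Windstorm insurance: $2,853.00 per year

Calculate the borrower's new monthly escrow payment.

$1,516.11

Property tax = $14,721.48 per year
Windstorm insurance = $2,853.00 per year
Yearly total = $14,721.48 + $2,853.00 = $17,574.48
Monthly escrow = $17,574.48 / 12 = $1,464.54
Shortage per month = $618.84 / 12 = $51.57
New monthly escrow = $1,464.54 + $51.57 = $1,516.11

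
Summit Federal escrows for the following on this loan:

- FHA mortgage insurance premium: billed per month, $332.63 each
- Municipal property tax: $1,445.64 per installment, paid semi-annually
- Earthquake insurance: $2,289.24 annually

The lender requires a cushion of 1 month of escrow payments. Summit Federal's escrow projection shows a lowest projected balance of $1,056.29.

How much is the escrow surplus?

FHA mortgage insurance premium: $332.63 × 12 = $3,991.56
Municipal property tax: $1,445.64 × 2 = $2,891.28
Earthquake insurance: $2,289.24
Annual escrow total = $3,991.56 + $2,891.28 + $2,289.24 = $9,172.08
Monthly = $9,172.08 ÷ 12 = $764.34
Cushion = 1 × $764.34 = $764.34
Surplus = $1,056.29 − $764.34 = $291.95

$291.95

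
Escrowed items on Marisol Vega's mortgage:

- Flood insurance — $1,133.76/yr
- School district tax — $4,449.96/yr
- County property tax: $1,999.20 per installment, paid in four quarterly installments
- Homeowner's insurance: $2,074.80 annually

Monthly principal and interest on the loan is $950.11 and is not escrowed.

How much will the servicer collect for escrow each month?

Flood insurance — $1,133.76 per year
School district tax — $4,449.96 per year
County property tax — $1,999.20 × 4 = $7,996.80 per year
Homeowner's insurance — $2,074.80 per year
Total per year = $15,655.32
Monthly = $15,655.32 ÷ 12 = $1,304.61

$1,304.61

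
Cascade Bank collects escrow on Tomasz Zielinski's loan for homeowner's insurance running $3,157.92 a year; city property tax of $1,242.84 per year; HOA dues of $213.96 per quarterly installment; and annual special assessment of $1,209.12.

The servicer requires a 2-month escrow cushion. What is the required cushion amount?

$1,077.62

Homeowner's insurance: $3,157.92
City property tax: $1,242.84
HOA dues: $213.96 × 4 = $855.84
Special assessment: $1,209.12
Total per year = $3,157.92 + $1,242.84 + $855.84 + $1,209.12 = $6,465.72
Per month = $6,465.72 / 12 = $538.81
Reserve = 2 × $538.81 = $1,077.62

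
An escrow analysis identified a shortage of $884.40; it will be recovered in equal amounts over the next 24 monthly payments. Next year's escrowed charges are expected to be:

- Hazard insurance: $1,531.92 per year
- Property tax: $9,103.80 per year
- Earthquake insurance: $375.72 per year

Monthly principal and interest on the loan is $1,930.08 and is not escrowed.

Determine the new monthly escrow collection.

$954.47

Hazard insurance — $1,531.92
Property tax — $9,103.80
Earthquake insurance — $375.72
Total annual escrow = $11,011.44
Monthly = $11,011.44 / 12 = $917.62
Shortage spread = $884.40 ÷ 24 = $36.85/mo
New monthly escrow = $917.62 + $36.85 = $954.47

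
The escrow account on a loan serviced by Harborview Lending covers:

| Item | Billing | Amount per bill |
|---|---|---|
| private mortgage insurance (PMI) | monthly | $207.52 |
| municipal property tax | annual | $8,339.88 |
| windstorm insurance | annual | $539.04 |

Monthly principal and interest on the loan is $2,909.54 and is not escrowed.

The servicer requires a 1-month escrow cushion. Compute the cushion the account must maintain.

Private mortgage insurance (PMI) = $207.52 × 12 = $2,490.24
Municipal property tax = $8,339.88
Windstorm insurance = $539.04
Annual escrow total = $11,369.16
Monthly escrow = $11,369.16 / 12 = $947.43
Required cushion = 1 × $947.43 = $947.43

$947.43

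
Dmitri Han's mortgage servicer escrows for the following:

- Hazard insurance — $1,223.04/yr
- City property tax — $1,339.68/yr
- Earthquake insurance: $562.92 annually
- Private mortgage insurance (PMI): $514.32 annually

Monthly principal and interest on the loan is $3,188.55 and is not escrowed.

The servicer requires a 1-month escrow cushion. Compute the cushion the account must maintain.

$303.33

Hazard insurance — $1,223.04 per year
City property tax — $1,339.68 per year
Earthquake insurance — $562.92 per year
Private mortgage insurance (PMI) — $514.32 per year
Total per year = $3,639.96
Monthly escrow = $3,639.96 / 12 = $303.33
Reserve = 1 × $303.33 = $303.33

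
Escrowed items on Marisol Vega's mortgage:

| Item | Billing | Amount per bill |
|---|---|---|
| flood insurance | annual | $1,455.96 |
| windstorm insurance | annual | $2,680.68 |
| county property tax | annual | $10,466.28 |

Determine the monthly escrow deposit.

Flood insurance: $1,455.96
Windstorm insurance: $2,680.68
County property tax: $10,466.28
Annual escrow total = $14,602.92
Monthly = $14,602.92 / 12 = $1,216.91

$1,216.91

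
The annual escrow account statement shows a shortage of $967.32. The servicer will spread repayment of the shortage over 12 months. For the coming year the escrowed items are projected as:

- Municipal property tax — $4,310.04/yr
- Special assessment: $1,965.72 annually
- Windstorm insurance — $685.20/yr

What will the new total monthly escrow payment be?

Municipal property tax = $4,310.04 annually
Special assessment = $1,965.72 annually
Windstorm insurance = $685.20 annually
Total annual escrow = $4,310.04 + $1,965.72 + $685.20 = $6,960.96
Monthly = $6,960.96 ÷ 12 = $580.08
Monthly shortage recovery: $967.32 ÷ 12 = $80.61
New monthly escrow = $580.08 + $80.61 = $660.69

$660.69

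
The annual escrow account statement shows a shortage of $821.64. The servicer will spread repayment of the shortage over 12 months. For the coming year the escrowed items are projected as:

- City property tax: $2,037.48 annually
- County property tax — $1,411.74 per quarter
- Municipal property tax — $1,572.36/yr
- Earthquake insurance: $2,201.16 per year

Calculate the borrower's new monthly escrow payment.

$1,023.30

City property tax — $2,037.48 per year
County property tax — $1,411.74 × 4 = $5,646.96 per year
Municipal property tax — $1,572.36 per year
Earthquake insurance — $2,201.16 per year
Annual escrow total = $2,037.48 + $5,646.96 + $1,572.36 + $2,201.16 = $11,457.96
Base monthly escrow = $11,457.96 ÷ 12 = $954.83
Shortage spread = $821.64 / 12 = $68.47/mo
New monthly escrow = $954.83 + $68.47 = $1,023.30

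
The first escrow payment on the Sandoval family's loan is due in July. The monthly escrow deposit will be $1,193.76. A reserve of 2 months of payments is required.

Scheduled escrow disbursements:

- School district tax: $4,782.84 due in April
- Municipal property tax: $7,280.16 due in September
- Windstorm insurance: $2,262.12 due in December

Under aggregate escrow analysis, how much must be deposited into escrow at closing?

Cushion = 2 × $1,193.76 = $2,387.52
Trial balance (start $0, +$1,193.76 each month, − disbursements):
  Jul: +$1,193.76 → $1,193.76
  Aug: +$1,193.76 → $2,387.52
  Sep: +$1,193.76 − $7,280.16 → -$3,698.88
  Oct: +$1,193.76 → -$2,505.12
  Nov: +$1,193.76 → -$1,311.36
  Dec: +$1,193.76 − $2,262.12 → -$2,379.72
  Jan: +$1,193.76 → -$1,185.96
  Feb: +$1,193.76 → $7.80
  Mar: +$1,193.76 → $1,201.56
  Apr: +$1,193.76 − $4,782.84 → -$2,387.52
  May: +$1,193.76 → -$1,193.76
  Jun: +$1,193.76 → $0.00
Lowest trial balance = -$3,698.88 (Sep)
Initial deposit = cushion − low point = $2,387.52 − (-$3,698.88) = $6,086.40

$6,086.40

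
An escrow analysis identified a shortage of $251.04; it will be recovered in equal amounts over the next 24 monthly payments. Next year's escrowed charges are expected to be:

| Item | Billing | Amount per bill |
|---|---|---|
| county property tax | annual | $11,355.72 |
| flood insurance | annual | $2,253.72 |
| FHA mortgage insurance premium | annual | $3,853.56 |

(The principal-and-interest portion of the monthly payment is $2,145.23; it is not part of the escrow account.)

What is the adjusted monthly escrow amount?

County property tax = $11,355.72
Flood insurance = $2,253.72
FHA mortgage insurance premium = $3,853.56
Annual escrow total = $11,355.72 + $2,253.72 + $3,853.56 = $17,463.00
Base monthly escrow = $17,463.00 / 12 = $1,455.25
Shortage per month = $251.04 / 24 = $10.46
New monthly escrow = $1,455.25 + $10.46 = $1,465.71

$1,465.71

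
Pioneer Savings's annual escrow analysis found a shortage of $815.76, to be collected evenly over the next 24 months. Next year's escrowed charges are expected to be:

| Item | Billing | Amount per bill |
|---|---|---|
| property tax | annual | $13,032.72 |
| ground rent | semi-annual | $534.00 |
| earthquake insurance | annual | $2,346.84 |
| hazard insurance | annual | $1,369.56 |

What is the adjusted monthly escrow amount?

$1,518.75

Property tax — $13,032.72 per year
Ground rent — $534.00 × 2 = $1,068.00 per year
Earthquake insurance — $2,346.84 per year
Hazard insurance — $1,369.56 per year
Total per year = $13,032.72 + $1,068.00 + $2,346.84 + $1,369.56 = $17,817.12
Per month = $17,817.12 / 12 = $1,484.76
Shortage per month = $815.76 ÷ 24 = $33.99
New monthly escrow = $1,484.76 + $33.99 = $1,518.75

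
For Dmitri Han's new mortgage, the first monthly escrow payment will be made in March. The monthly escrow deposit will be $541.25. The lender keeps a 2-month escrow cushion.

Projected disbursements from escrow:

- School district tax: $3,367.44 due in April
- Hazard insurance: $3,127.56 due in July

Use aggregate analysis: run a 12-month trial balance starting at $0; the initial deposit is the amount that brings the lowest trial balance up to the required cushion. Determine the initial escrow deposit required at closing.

Cushion = 2 × $541.25 = $1,082.50
Trial balance (start $0, +$541.25 each month, − disbursements):
  Mar: +$541.25 → $541.25
  Apr: +$541.25 − $3,367.44 → -$2,284.94
  May: +$541.25 → -$1,743.69
  Jun: +$541.25 → -$1,202.44
  Jul: +$541.25 − $3,127.56 → -$3,788.75
  Aug: +$541.25 → -$3,247.50
  Sep: +$541.25 → -$2,706.25
  Oct: +$541.25 → -$2,165.00
  Nov: +$541.25 → -$1,623.75
  Dec: +$541.25 → -$1,082.50
  Jan: +$541.25 → -$541.25
  Feb: +$541.25 → $0.00
Lowest trial balance = -$3,788.75 (Jul)
Initial deposit = cushion − low point = $1,082.50 − (-$3,788.75) = $4,871.25

$4,871.25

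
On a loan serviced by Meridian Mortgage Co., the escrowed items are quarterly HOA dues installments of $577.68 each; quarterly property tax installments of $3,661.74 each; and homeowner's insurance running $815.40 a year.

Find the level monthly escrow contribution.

HOA dues — $577.68 × 4 = $2,310.72 per year
Property tax — $3,661.74 × 4 = $14,646.96 per year
Homeowner's insurance — $815.40 per year
Total annual escrow = $2,310.72 + $14,646.96 + $815.40 = $17,773.08
Monthly = $17,773.08 ÷ 12 = $1,481.09

$1,481.09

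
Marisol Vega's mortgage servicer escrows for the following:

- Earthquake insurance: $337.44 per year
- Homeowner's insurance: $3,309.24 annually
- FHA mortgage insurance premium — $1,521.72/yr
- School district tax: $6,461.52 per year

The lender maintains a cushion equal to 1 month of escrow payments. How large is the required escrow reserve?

Earthquake insurance = $337.44
Homeowner's insurance = $3,309.24
FHA mortgage insurance premium = $1,521.72
School district tax = $6,461.52
Yearly total = $337.44 + $3,309.24 + $1,521.72 + $6,461.52 = $11,629.92
Monthly escrow = $11,629.92 ÷ 12 = $969.16
Reserve = 1 × $969.16 = $969.16

$969.16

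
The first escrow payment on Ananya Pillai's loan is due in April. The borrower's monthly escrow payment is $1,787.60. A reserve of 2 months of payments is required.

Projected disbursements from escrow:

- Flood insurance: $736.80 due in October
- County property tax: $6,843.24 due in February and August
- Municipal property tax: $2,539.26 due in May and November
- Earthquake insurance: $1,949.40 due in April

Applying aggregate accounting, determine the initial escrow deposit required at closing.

$5,969.10

Cushion = 2 × $1,787.60 = $3,575.20
Trial balance (start $0, +$1,787.60 each month, − disbursements):
  Apr: +$1,787.60 − $1,949.40 → -$161.80
  May: +$1,787.60 − $2,539.26 → -$913.46
  Jun: +$1,787.60 → $874.14
  Jul: +$1,787.60 → $2,661.74
  Aug: +$1,787.60 − $6,843.24 → -$2,393.90
  Sep: +$1,787.60 → -$606.30
  Oct: +$1,787.60 − $736.80 → $444.50
  Nov: +$1,787.60 − $2,539.26 → -$307.16
  Dec: +$1,787.60 → $1,480.44
  Jan: +$1,787.60 → $3,268.04
  Feb: +$1,787.60 − $6,843.24 → -$1,787.60
  Mar: +$1,787.60 → $0.00
Lowest trial balance = -$2,393.90 (Aug)
Initial deposit = cushion − low point = $3,575.20 − (-$2,393.90) = $5,969.10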